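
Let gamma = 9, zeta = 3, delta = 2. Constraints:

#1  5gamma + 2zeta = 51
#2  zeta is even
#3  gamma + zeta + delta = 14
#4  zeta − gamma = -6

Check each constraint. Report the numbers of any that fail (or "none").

Constraint 2 does not hold.

#1 5gamma + 2zeta = 5(9) + 2(3) = 51  holds
#2 zeta = 3 is odd  fails
#3 gamma + zeta + delta = 9 + 3 + 2 = 14  holds
#4 zeta − gamma = 3 − 9 = -6  holds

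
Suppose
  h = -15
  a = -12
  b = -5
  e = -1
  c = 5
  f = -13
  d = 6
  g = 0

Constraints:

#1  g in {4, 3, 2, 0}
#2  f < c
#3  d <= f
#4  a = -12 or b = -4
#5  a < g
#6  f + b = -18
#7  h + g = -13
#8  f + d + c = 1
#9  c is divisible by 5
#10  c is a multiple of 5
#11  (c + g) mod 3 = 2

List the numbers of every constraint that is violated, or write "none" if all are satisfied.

Constraints 3, 7, and 8 are violated.

#1 g = 0 is in {4, 3, 2, 0} — holds.
#2 f = -13, c = 5; -13 < 5 — holds.
#3 d = 6, f = -13; 6 > -13 (want ≤) — fails.
#4 a = -12 = -12 (first disjunct) — holds.
#5 a = -12, g = 0; -12 < 0 — holds.
#6 f + b = -13 + (-5) = -18 — holds.
#7 h + g = -15 + 0 = -15, not -13 — fails.
#8 f + d + c = -13 + 6 + 5 = -2, not 1 — fails.
#9 5 / 5 = 1, so 5 divides 5 — holds.
#10 5 / 5 = 1, so 5 divides 5 — holds.
#11 c + g = 5; 5 mod 3 = 2 — holds.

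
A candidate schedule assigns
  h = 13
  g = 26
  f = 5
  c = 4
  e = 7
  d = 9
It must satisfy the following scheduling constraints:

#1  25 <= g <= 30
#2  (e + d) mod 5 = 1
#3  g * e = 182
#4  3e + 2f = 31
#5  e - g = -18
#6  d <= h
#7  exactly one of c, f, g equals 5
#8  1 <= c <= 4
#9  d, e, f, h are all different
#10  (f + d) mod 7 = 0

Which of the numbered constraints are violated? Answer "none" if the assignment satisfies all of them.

#1 g = 26 lies in [25, 30] — OK.
#2 e + d = 16; 16 mod 5 = 1 — OK.
#3 g * e = 26 * 7 = 182 — OK.
#4 3e + 2f = 3(7) + 2(5) = 31 — OK.
#5 e - g = 7 - 26 = -19, not -18 — violated.
#6 d = 9, h = 13; 9 ≤ 13 — OK.
#7 c=4, f=5, g=26; 1 of them equals 5 — OK.
#8 c = 4 lies in [1, 4] — OK.
#9 values 9, 7, 5, 13 are pairwise distinct — OK.
#10 f + d = 14; 14 mod 7 = 0 — OK.

Constraint 5 does not hold.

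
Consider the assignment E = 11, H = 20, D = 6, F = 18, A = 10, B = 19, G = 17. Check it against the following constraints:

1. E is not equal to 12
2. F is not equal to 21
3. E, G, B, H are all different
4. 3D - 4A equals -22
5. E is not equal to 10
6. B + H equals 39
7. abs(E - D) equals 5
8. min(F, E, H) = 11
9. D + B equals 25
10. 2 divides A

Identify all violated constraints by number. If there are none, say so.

All constraints are satisfied.

1. E = 11, and 11 ≠ 12  ✔
2. F = 18, and 18 ≠ 21  ✔
3. values 11, 17, 19, 20 are pairwise distinct  ✔
4. 3D - 4A = 3(6) - 4(10) = -22  ✔
5. E = 11, and 11 ≠ 10  ✔
6. B + H = 19 + 20 = 39  ✔
7. abs(11 - 6) = 5  ✔
8. min(18, 11, 20) = 11  ✔
9. D + B = 6 + 19 = 25  ✔
10. 10 / 2 = 5, so 2 divides 10  ✔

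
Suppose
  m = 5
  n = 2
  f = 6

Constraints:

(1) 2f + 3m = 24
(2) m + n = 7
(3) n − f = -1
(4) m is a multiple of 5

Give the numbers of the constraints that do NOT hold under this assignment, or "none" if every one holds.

(1) 2f + 3m = 2(6) + 3(5) = 27, not 24 — fails.
(2) m + n = 5 + 2 = 7 — holds.
(3) n − f = 2 − 6 = -4, not -1 — fails.
(4) 5 / 5 = 1, so 5 divides 5 — holds.

Constraints 1, 3 do not hold.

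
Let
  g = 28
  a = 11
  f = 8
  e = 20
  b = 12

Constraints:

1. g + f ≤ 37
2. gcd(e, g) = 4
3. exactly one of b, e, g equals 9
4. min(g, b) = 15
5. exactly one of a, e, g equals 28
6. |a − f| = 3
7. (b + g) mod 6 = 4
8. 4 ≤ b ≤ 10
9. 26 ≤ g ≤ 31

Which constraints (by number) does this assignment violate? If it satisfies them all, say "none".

No — constraints 3, 4, and 8 are not satisfied.

1. g + f = 28 + 8 = 36; 36 ≤ 37 — satisfied.
2. gcd(20, 28) = 4 — satisfied.
3. b=12, e=20, g=28; 0 of them equal 9, not exactly one — violated.
4. min(28, 12) = 12, not 15 — violated.
5. a=11, e=20, g=28; 1 of them equals 28 — satisfied.
6. |11 − 8| = 3 — satisfied.
7. b + g = 40; 40 mod 6 = 4 — satisfied.
8. b = 12 is outside [4, 10] — violated.
9. g = 28 lies in [26, 31] — satisfied.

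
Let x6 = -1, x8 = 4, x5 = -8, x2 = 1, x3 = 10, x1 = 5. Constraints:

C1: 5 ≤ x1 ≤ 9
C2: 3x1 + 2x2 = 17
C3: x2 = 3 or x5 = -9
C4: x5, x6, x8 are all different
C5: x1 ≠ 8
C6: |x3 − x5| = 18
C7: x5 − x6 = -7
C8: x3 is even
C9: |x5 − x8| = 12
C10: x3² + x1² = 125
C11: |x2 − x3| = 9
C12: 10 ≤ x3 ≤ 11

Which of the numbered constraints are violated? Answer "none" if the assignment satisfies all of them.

C1: x1 = 5 lies in [5, 9]  yes
C2: 3x1 + 2x2 = 3(5) + 2(1) = 17  yes
C3: x2 = 1 ≠ 3 and x5 = -8 ≠ -9; both disjuncts false  no
C4: values -8, -1, 4 are pairwise distinct  yes
C5: x1 = 5, and 5 ≠ 8  yes
C6: |10 − (-8)| = 18  yes
C7: x5 − x6 = -8 − (-1) = -7  yes
C8: x3 = 10 is even  yes
C9: |-8 − 4| = 12  yes
C10: x3² + x1² = 10² + 5² = 100 + 25 = 125  yes
C11: |1 − 10| = 9  yes
C12: x3 = 10 lies in [10, 11]  yes

No — constraint 3 is not satisfied.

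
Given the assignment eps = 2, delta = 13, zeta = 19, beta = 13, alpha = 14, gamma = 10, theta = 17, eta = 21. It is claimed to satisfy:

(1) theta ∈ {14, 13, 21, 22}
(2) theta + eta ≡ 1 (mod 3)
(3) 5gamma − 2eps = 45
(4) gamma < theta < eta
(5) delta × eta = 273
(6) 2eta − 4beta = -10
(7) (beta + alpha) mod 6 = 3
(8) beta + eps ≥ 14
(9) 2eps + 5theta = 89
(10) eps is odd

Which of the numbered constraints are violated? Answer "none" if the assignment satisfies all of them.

Violated: 1, 2, 3, and 10.

(1) theta = 17 is not in {14, 13, 21, 22}  FAIL
(2) theta + eta = 38; 38 mod 3 = 2, not 1  FAIL
(3) 5gamma − 2eps = 5(10) − 2(2) = 46, not 45  FAIL
(4) values 10 < 17 < 21  OK
(5) delta × eta = 13 × 21 = 273  OK
(6) 2eta − 4beta = 2(21) − 4(13) = -10  OK
(7) beta + alpha = 27; 27 mod 6 = 3  OK
(8) beta + eps = 13 + 2 = 15; 15 ≥ 14  OK
(9) 2eps + 5theta = 2(2) + 5(17) = 89  OK
(10) eps = 2 is even  FAIL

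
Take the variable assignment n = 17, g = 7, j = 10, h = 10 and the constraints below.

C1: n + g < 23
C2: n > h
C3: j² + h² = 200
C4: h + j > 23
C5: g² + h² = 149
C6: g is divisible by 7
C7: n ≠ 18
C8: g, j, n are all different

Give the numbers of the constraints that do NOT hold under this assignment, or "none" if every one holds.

C1: n + g = 17 + 7 = 24; 24 ≥ 23, bound 23 not met — violated.
C2: n = 17, h = 10; 17 > 10 — OK.
C3: j² + h² = 10² + 10² = 100 + 100 = 200 — OK.
C4: h + j = 10 + 10 = 20; 20 ≤ 23, bound 23 not met — violated.
C5: g² + h² = 7² + 10² = 49 + 100 = 149 — OK.
C6: 7 / 7 = 1, so 7 divides 7 — OK.
C7: n = 17, and 17 ≠ 18 — OK.
C8: values 7, 10, 17 are pairwise distinct — OK.

Constraints 1, 4 do not hold.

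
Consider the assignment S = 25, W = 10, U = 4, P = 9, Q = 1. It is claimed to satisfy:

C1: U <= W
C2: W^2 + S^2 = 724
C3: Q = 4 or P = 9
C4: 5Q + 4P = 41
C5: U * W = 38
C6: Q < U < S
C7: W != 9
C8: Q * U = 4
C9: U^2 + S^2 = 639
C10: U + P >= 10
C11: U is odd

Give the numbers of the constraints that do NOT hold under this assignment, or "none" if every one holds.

The assignment fails constraints 2, 5, 9, and 11.

C1: U = 4, W = 10; 4 ≤ 10  OK
C2: W^2 + S^2 = 10^2 + 25^2 = 100 + 625 = 725, not 724  FAIL
C3: Q = 1 ≠ 4, but P = 9 = 9 (second disjunct)  OK
C4: 5Q + 4P = 5(1) + 4(9) = 41  OK
C5: U * W = 4 * 10 = 40, not 38  FAIL
C6: values 1 < 4 < 25  OK
C7: W = 10, and 10 ≠ 9  OK
C8: Q * U = 1 * 4 = 4  OK
C9: U^2 + S^2 = 4^2 + 25^2 = 16 + 625 = 641, not 639  FAIL
C10: U + P = 4 + 9 = 13; 13 ≥ 10  OK
C11: U = 4 is even  FAIL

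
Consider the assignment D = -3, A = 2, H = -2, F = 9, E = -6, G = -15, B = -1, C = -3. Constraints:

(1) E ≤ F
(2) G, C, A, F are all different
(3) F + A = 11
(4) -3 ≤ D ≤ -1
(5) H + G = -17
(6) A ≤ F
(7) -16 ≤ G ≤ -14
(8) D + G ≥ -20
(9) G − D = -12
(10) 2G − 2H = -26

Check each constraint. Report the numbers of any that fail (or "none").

(1) E = -6, F = 9; -6 ≤ 9  ✓
(2) values -15, -3, 2, 9 are pairwise distinct  ✓
(3) F + A = 9 + 2 = 11  ✓
(4) D = -3 lies in [-3, -1]  ✓
(5) H + G = -2 + (-15) = -17  ✓
(6) A = 2, F = 9; 2 ≤ 9  ✓
(7) G = -15 lies in [-16, -14]  ✓
(8) D + G = -3 + (-15) = -18; -18 ≥ -20  ✓
(9) G − D = -15 − (-3) = -12  ✓
(10) 2G − 2H = 2(-15) − 2(-2) = -26  ✓

No violations.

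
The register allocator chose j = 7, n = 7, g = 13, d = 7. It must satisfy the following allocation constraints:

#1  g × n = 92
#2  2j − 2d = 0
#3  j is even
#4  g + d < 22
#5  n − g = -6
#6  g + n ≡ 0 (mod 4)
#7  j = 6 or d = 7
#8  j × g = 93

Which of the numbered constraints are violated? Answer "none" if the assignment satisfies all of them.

The assignment fails constraints 1, 3, 8.

#1 g × n = 13 × 7 = 91, not 92  false
#2 2j − 2d = 2(7) − 2(7) = 0  true
#3 j = 7 is odd  false
#4 g + d = 13 + 7 = 20; 20 < 22  true
#5 n − g = 7 − 13 = -6  true
#6 g + n = 20; 20 mod 4 = 0  true
#7 j = 7 ≠ 6, but d = 7 = 7 (second disjunct)  true
#8 j × g = 7 × 13 = 91, not 93  false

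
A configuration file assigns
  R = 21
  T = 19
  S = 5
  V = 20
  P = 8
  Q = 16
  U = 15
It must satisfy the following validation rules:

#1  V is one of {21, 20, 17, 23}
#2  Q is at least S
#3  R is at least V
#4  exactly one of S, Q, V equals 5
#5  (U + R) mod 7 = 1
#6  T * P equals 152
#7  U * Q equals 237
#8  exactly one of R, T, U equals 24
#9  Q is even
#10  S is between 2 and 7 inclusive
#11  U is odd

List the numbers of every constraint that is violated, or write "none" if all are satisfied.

Violated: 7 and 8.

#1 V = 20 is in {21, 20, 17, 23} — satisfied.
#2 Q = 16, S = 5; 16 ≥ 5 — satisfied.
#3 R = 21, V = 20; 21 ≥ 20 — satisfied.
#4 S=5, Q=16, V=20; 1 of them equals 5 — satisfied.
#5 U + R = 36; 36 mod 7 = 1 — satisfied.
#6 T * P = 19 * 8 = 152 — satisfied.
#7 U * Q = 15 * 16 = 240, not 237 — violated.
#8 R=21, T=19, U=15; 0 of them equal 24, not exactly one — violated.
#9 Q = 16 is even — satisfied.
#10 S = 5 lies in [2, 7] — satisfied.
#11 U = 15 is odd — satisfied.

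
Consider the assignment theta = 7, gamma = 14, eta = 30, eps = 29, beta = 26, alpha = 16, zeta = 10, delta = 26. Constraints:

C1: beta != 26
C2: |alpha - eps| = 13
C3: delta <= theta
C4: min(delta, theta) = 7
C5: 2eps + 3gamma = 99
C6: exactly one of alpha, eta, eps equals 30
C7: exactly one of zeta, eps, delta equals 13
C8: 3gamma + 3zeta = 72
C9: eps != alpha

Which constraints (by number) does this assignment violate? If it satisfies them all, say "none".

Violated: 1, 3, 5, and 7.

C1: beta = 26, but 26 is required to differ — violated.
C2: |16 - 29| = 13 — OK.
C3: delta = 26, theta = 7; 26 > 7 (want ≤) — violated.
C4: min(26, 7) = 7 — OK.
C5: 2eps + 3gamma = 2(29) + 3(14) = 100, not 99 — violated.
C6: alpha=16, eta=30, eps=29; 1 of them equals 30 — OK.
C7: zeta=10, eps=29, delta=26; 0 of them equal 13, not exactly one — violated.
C8: 3gamma + 3zeta = 3(14) + 3(10) = 72 — OK.
C9: eps = 29, alpha = 16; distinct — OK.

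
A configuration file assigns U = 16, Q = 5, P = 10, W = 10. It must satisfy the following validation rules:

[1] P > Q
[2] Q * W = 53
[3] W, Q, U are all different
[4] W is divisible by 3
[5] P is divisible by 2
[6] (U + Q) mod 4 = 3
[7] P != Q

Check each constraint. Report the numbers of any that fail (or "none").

[1] P = 10, Q = 5; 10 > 5  ✓
[2] Q * W = 5 * 10 = 50, not 53  ✗
[3] values 10, 5, 16 are pairwise distinct  ✓
[4] 10 = 3*3 + 1, so 3 does not divide 10  ✗
[5] 10 / 2 = 5, so 2 divides 10  ✓
[6] U + Q = 21; 21 mod 4 = 1, not 3  ✗
[7] P = 10, Q = 5; distinct  ✓

Constraints 2, 4, 6 do not hold.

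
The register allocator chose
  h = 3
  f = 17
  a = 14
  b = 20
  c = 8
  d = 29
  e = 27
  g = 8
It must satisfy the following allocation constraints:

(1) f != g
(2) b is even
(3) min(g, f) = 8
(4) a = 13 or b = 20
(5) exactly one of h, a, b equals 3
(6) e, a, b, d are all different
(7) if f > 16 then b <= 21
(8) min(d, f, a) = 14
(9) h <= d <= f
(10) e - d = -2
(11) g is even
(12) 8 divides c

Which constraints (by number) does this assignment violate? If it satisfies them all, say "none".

(1) f = 17, g = 8; distinct — satisfied.
(2) b = 20 is even — satisfied.
(3) min(8, 17) = 8 — satisfied.
(4) a = 14 ≠ 13, but b = 20 = 20 (second disjunct) — satisfied.
(5) h=3, a=14, b=20; 1 of them equals 3 — satisfied.
(6) values 27, 14, 20, 29 are pairwise distinct — satisfied.
(7) f = 17 > 16, so we need b ≤ 21; b = 20 ≤ 21 — satisfied.
(8) min(29, 17, 14) = 14 — satisfied.
(9) values 3, 29, 17; d = 29 is not <= f = 17 — violated.
(10) e - d = 27 - 29 = -2 — satisfied.
(11) g = 8 is even — satisfied.
(12) 8 / 8 = 1, so 8 divides 8 — satisfied.

Violated: 9.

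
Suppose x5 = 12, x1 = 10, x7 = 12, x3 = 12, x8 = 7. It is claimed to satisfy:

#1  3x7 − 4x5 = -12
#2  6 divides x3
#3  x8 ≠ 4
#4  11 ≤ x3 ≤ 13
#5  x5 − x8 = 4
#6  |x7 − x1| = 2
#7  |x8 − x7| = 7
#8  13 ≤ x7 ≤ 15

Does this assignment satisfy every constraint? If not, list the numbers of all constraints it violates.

Constraints 5, 7, and 8 do not hold.

#1 3x7 − 4x5 = 3(12) − 4(12) = -12  ✔
#2 12 / 6 = 2, so 6 divides 12  ✔
#3 x8 = 7, and 7 ≠ 4  ✔
#4 x3 = 12 lies in [11, 13]  ✔
#5 x5 − x8 = 12 − 7 = 5, not 4  ✘
#6 |12 − 10| = 2  ✔
#7 |7 − 12| = 5, not 7  ✘
#8 x7 = 12 is outside [13, 15]  ✘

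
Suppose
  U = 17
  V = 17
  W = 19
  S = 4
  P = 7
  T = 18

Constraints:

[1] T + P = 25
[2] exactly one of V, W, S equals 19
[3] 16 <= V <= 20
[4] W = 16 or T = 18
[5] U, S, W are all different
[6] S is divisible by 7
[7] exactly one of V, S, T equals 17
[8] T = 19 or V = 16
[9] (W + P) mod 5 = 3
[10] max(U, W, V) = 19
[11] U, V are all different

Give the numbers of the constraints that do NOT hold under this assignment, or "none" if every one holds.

[1] T + P = 18 + 7 = 25 — satisfied.
[2] V=17, W=19, S=4; 1 of them equals 19 — satisfied.
[3] V = 17 lies in [16, 20] — satisfied.
[4] W = 19 ≠ 16, but T = 18 = 18 (second disjunct) — satisfied.
[5] values 17, 4, 19 are pairwise distinct — satisfied.
[6] 4 = 7*0 + 4, so 7 does not divide 4 — violated.
[7] V=17, S=4, T=18; 1 of them equals 17 — satisfied.
[8] T = 18 ≠ 19 and V = 17 ≠ 16; both disjuncts false — violated.
[9] W + P = 26; 26 mod 5 = 1, not 3 — violated.
[10] max(17, 19, 17) = 19 — satisfied.
[11] U = V = 17, not all different — violated.

Constraints 6, 8, 9, 11 are violated.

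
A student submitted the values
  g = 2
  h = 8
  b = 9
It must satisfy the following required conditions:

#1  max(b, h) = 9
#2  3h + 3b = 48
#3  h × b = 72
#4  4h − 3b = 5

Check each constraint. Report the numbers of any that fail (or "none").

#1 max(9, 8) = 9 — holds.
#2 3h + 3b = 3(8) + 3(9) = 51, not 48 — does not hold.
#3 h × b = 8 × 9 = 72 — holds.
#4 4h − 3b = 4(8) − 3(9) = 5 — holds.

Constraint 2 does not hold.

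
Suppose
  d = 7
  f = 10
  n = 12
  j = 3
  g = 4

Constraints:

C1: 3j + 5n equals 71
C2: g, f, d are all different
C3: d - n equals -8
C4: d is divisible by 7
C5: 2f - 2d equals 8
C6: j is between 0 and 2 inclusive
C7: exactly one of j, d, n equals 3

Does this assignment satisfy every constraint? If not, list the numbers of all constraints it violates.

The assignment fails constraints 1, 3, 5, and 6.

C1: 3j + 5n = 3(3) + 5(12) = 69, not 71 — does not hold.
C2: values 4, 10, 7 are pairwise distinct — holds.
C3: d - n = 7 - 12 = -5, not -8 — does not hold.
C4: 7 / 7 = 1, so 7 divides 7 — holds.
C5: 2f - 2d = 2(10) - 2(7) = 6, not 8 — does not hold.
C6: j = 3 is outside [0, 2] — does not hold.
C7: j=3, d=7, n=12; 1 of them equals 3 — holds.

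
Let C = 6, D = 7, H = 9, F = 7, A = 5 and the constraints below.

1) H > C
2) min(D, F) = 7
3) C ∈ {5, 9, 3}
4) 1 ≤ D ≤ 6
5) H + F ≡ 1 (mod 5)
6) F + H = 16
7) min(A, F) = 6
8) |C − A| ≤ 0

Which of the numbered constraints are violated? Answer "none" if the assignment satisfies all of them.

1) H = 9, C = 6; 9 > 6 — holds.
2) min(7, 7) = 7 — holds.
3) C = 6 is not in {5, 9, 3} — fails.
4) D = 7 is outside [1, 6] — fails.
5) H + F = 16; 16 mod 5 = 1 — holds.
6) F + H = 7 + 9 = 16 — holds.
7) min(5, 7) = 5, not 6 — fails.
8) |6 − 5| = 1; 1 > 0, exceeds bound 0 — fails.

Constraints 3, 4, 7, and 8 do not hold.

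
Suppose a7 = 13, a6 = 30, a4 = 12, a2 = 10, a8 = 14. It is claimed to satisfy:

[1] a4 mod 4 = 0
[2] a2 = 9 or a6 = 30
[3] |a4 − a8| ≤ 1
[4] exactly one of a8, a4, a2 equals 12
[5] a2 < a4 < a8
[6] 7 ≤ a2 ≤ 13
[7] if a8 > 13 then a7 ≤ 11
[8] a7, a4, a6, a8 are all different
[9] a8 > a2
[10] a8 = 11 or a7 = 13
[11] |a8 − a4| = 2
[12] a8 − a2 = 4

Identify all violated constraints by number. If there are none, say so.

[1] 12 mod 4 = 0  OK
[2] a2 = 10 ≠ 9, but a6 = 30 = 30 (second disjunct)  OK
[3] |12 − 14| = 2; 2 > 1, exceeds bound 1  FAIL
[4] a8=14, a4=12, a2=10; 1 of them equals 12  OK
[5] values 10 < 12 < 14  OK
[6] a2 = 10 lies in [7, 13]  OK
[7] a8 = 14 > 13, so we need a7 ≤ 11; but a7 = 13 > 11  FAIL
[8] values 13, 12, 30, 14 are pairwise distinct  OK
[9] a8 = 14, a2 = 10; 14 > 10  OK
[10] a8 = 14 ≠ 11, but a7 = 13 = 13 (second disjunct)  OK
[11] |14 − 12| = 2  OK
[12] a8 − a2 = 14 − 10 = 4  OK

Constraints 3, 7 are violated.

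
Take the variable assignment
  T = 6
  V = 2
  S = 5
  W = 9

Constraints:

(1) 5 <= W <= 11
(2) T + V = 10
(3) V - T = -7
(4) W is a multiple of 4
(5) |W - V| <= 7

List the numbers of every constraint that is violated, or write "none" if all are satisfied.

(1) W = 9 lies in [5, 11]  holds
(2) T + V = 6 + 2 = 8, not 10  fails
(3) V - T = 2 - 6 = -4, not -7  fails
(4) 9 = 4*2 + 1, so 4 does not divide 9  fails
(5) |9 - 2| = 7; 7 ≤ 7  holds

The assignment fails constraints 2, 3, and 4.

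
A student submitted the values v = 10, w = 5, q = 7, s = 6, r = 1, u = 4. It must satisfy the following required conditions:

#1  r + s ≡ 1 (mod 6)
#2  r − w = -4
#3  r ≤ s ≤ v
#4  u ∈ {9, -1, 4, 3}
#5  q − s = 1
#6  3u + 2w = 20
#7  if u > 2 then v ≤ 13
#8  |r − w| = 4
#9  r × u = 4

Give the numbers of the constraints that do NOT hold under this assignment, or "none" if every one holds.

Constraint 6 does not hold.

#1 r + s = 7; 7 mod 6 = 1  OK
#2 r − w = 1 − 5 = -4  OK
#3 values 1 ≤ 6 ≤ 10  OK
#4 u = 4 is in {9, -1, 4, 3}  OK
#5 q − s = 7 − 6 = 1  OK
#6 3u + 2w = 3(4) + 2(5) = 22, not 20  FAIL
#7 u = 4 > 2, so we need v ≤ 13; v = 10 ≤ 13  OK
#8 |1 − 5| = 4  OK
#9 r × u = 1 × 4 = 4  OK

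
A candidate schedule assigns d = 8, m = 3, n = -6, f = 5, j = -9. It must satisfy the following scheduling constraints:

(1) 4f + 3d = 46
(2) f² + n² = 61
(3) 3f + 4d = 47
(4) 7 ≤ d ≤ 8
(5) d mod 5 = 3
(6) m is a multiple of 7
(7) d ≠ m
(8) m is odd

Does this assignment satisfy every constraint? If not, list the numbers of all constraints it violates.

(1) 4f + 3d = 4(5) + 3(8) = 44, not 46  ✗
(2) f² + n² = 5² + (-6)² = 25 + 36 = 61  ✓
(3) 3f + 4d = 3(5) + 4(8) = 47  ✓
(4) d = 8 lies in [7, 8]  ✓
(5) 8 mod 5 = 3  ✓
(6) 3 = 7×0 + 3, so 7 does not divide 3  ✗
(7) d = 8, m = 3; distinct  ✓
(8) m = 3 is odd  ✓

Constraints 1, 6 are violated.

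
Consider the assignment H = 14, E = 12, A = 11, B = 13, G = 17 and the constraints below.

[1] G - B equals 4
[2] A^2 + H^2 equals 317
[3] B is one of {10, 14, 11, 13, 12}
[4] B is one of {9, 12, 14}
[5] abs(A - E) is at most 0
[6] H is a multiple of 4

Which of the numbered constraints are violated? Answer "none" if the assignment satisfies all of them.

[1] G - B = 17 - 13 = 4 — holds.
[2] A^2 + H^2 = 11^2 + 14^2 = 121 + 196 = 317 — holds.
[3] B = 13 is in {10, 14, 11, 13, 12} — holds.
[4] B = 13 is not in {9, 12, 14} — does not hold.
[5] abs(11 - 12) = 1; 1 > 0, exceeds bound 0 — does not hold.
[6] 14 = 4*3 + 2, so 4 does not divide 14 — does not hold.

Constraints 4, 5, and 6 do not hold.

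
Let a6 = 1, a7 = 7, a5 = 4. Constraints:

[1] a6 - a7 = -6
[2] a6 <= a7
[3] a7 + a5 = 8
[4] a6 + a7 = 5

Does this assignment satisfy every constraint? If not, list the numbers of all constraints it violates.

[1] a6 - a7 = 1 - 7 = -6 — holds.
[2] a6 = 1, a7 = 7; 1 ≤ 7 — holds.
[3] a7 + a5 = 7 + 4 = 11, not 8 — fails.
[4] a6 + a7 = 1 + 7 = 8, not 5 — fails.

Constraints 3, 4 are violated.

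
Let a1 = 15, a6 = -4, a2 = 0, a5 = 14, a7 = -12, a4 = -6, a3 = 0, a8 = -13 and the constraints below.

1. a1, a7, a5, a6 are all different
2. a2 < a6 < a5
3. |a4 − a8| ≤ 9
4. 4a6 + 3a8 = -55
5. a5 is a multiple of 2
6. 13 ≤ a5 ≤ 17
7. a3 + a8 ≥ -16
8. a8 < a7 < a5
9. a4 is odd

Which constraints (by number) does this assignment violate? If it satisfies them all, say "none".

1. values 15, -12, 14, -4 are pairwise distinct — OK.
2. values 0, -4, 14; a2 = 0 is not < a6 = -4 — violated.
3. |-6 − (-13)| = 7; 7 ≤ 9 — OK.
4. 4a6 + 3a8 = 4(-4) + 3(-13) = -55 — OK.
5. 14 / 2 = 7, so 2 divides 14 — OK.
6. a5 = 14 lies in [13, 17] — OK.
7. a3 + a8 = 0 + (-13) = -13; -13 ≥ -16 — OK.
8. values -13 < -12 < 14 — OK.
9. a4 = -6 is even — violated.

Constraints 2 and 9 do not hold.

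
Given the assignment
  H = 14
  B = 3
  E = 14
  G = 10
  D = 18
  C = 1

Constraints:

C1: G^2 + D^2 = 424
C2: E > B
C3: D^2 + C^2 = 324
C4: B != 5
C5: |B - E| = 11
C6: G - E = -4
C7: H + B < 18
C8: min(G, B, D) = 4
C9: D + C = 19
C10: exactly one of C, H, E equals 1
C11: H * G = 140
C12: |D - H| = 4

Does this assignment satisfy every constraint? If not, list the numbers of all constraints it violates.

Constraints 3 and 8 do not hold.

C1: G^2 + D^2 = 10^2 + 18^2 = 100 + 324 = 424 — satisfied.
C2: E = 14, B = 3; 14 > 3 — satisfied.
C3: D^2 + C^2 = 18^2 + 1^2 = 324 + 1 = 325, not 324 — violated.
C4: B = 3, and 3 ≠ 5 — satisfied.
C5: |3 - 14| = 11 — satisfied.
C6: G - E = 10 - 14 = -4 — satisfied.
C7: H + B = 14 + 3 = 17; 17 < 18 — satisfied.
C8: min(10, 3, 18) = 3, not 4 — violated.
C9: D + C = 18 + 1 = 19 — satisfied.
C10: C=1, H=14, E=14; 1 of them equals 1 — satisfied.
C11: H * G = 14 * 10 = 140 — satisfied.
C12: |18 - 14| = 4 — satisfied.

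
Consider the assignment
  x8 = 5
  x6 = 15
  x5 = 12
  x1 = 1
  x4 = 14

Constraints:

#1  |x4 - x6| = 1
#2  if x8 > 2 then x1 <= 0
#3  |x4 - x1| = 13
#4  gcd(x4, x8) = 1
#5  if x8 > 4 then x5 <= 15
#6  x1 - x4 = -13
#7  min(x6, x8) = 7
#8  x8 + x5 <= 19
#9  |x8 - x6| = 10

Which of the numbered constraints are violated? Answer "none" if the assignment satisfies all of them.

Constraints 2 and 7 are violated.

#1 |14 - 15| = 1  OK
#2 x8 = 5 > 2, so we need x1 ≤ 0; but x1 = 1 > 0  FAIL
#3 |14 - 1| = 13  OK
#4 gcd(14, 5) = 1  OK
#5 x8 = 5 > 4, so we need x5 ≤ 15; x5 = 12 ≤ 15  OK
#6 x1 - x4 = 1 - 14 = -13  OK
#7 min(15, 5) = 5, not 7  FAIL
#8 x8 + x5 = 5 + 12 = 17; 17 ≤ 19  OK
#9 |5 - 15| = 10  OK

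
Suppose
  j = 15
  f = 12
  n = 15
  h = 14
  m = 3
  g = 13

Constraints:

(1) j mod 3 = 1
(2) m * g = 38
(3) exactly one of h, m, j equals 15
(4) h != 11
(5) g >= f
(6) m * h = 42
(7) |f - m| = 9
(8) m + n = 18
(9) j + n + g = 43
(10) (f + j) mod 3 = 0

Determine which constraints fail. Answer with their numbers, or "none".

(1) 15 mod 3 = 0, not 1 — fails.
(2) m * g = 3 * 13 = 39, not 38 — fails.
(3) h=14, m=3, j=15; 1 of them equals 15 — holds.
(4) h = 14, and 14 ≠ 11 — holds.
(5) g = 13, f = 12; 13 ≥ 12 — holds.
(6) m * h = 3 * 14 = 42 — holds.
(7) |12 - 3| = 9 — holds.
(8) m + n = 3 + 15 = 18 — holds.
(9) j + n + g = 15 + 15 + 13 = 43 — holds.
(10) f + j = 27; 27 mod 3 = 0 — holds.

The assignment fails constraints 1, 2.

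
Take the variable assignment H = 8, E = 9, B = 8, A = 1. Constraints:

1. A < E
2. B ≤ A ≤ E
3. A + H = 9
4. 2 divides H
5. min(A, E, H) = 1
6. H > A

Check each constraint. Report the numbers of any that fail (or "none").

1. A = 1, E = 9; 1 < 9  holds
2. values 8, 1, 9; B = 8 is not ≤ A = 1  fails
3. A + H = 1 + 8 = 9  holds
4. 8 / 2 = 4, so 2 divides 8  holds
5. min(1, 9, 8) = 1  holds
6. H = 8, A = 1; 8 > 1  holds

Constraint 2 is violated.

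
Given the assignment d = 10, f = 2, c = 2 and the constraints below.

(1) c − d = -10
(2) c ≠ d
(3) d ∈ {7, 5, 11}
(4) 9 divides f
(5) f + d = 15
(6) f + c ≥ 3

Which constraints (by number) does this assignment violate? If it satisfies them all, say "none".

(1) c − d = 2 − 10 = -8, not -10  ✗
(2) c = 2, d = 10; distinct  ✓
(3) d = 10 is not in {7, 5, 11}  ✗
(4) 2 = 9×0 + 2, so 9 does not divide 2  ✗
(5) f + d = 2 + 10 = 12, not 15  ✗
(6) f + c = 2 + 2 = 4; 4 ≥ 3  ✓

The assignment fails constraints 1, 3, 4, 5.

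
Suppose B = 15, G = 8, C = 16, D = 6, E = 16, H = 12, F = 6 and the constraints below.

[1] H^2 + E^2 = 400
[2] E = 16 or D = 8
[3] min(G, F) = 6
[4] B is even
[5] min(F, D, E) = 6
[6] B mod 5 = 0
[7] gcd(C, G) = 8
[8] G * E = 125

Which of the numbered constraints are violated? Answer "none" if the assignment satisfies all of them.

Constraints 4 and 8 are violated.

[1] H^2 + E^2 = 12^2 + 16^2 = 144 + 256 = 400  ✔
[2] E = 16 = 16 (first disjunct)  ✔
[3] min(8, 6) = 6  ✔
[4] B = 15 is odd  ✘
[5] min(6, 6, 16) = 6  ✔
[6] 15 mod 5 = 0  ✔
[7] gcd(16, 8) = 8  ✔
[8] G * E = 8 * 16 = 128, not 125  ✘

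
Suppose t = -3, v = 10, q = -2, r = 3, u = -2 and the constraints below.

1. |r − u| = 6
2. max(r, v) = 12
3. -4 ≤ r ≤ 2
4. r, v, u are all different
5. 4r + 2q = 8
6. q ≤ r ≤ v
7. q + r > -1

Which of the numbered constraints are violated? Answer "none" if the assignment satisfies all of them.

1. |3 − (-2)| = 5, not 6 — does not hold.
2. max(3, 10) = 10, not 12 — does not hold.
3. r = 3 is outside [-4, 2] — does not hold.
4. values 3, 10, -2 are pairwise distinct — holds.
5. 4r + 2q = 4(3) + 2(-2) = 8 — holds.
6. values -2 ≤ 3 ≤ 10 — holds.
7. q + r = -2 + 3 = 1; 1 > -1 — holds.

The assignment fails constraints 1, 2, 3.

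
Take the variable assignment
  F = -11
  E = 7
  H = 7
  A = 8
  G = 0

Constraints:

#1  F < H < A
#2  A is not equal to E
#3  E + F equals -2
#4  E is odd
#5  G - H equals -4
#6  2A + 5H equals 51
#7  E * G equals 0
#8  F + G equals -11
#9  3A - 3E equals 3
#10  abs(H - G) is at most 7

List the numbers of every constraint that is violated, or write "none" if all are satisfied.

#1 values -11 < 7 < 8  ✔
#2 A = 8, E = 7; distinct  ✔
#3 E + F = 7 + (-11) = -4, not -2  ✘
#4 E = 7 is odd  ✔
#5 G - H = 0 - 7 = -7, not -4  ✘
#6 2A + 5H = 2(8) + 5(7) = 51  ✔
#7 E * G = 7 * 0 = 0  ✔
#8 F + G = -11 + 0 = -11  ✔
#9 3A - 3E = 3(8) - 3(7) = 3  ✔
#10 abs(7 - 0) = 7; 7 ≤ 7  ✔

Constraints 3, 5 do not hold.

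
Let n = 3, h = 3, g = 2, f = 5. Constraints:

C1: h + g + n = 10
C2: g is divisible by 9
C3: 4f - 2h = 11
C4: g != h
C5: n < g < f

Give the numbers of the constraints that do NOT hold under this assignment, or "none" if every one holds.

The assignment fails constraints 1, 2, 3, and 5.

C1: h + g + n = 3 + 2 + 3 = 8, not 10  ✘
C2: 2 = 9*0 + 2, so 9 does not divide 2  ✘
C3: 4f - 2h = 4(5) - 2(3) = 14, not 11  ✘
C4: g = 2, h = 3; distinct  ✔
C5: values 3, 2, 5; n = 3 is not < g = 2  ✘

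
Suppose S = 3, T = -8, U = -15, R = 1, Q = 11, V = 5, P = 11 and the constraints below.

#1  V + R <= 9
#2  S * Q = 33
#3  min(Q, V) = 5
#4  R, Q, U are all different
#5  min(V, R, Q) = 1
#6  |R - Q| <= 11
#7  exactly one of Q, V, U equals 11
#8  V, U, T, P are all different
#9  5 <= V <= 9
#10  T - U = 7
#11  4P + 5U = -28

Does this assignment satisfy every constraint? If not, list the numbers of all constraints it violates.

Constraint 11 is violated.

#1 V + R = 5 + 1 = 6; 6 ≤ 9 — satisfied.
#2 S * Q = 3 * 11 = 33 — satisfied.
#3 min(11, 5) = 5 — satisfied.
#4 values 1, 11, -15 are pairwise distinct — satisfied.
#5 min(5, 1, 11) = 1 — satisfied.
#6 |1 - 11| = 10; 10 ≤ 11 — satisfied.
#7 Q=11, V=5, U=-15; 1 of them equals 11 — satisfied.
#8 values 5, -15, -8, 11 are pairwise distinct — satisfied.
#9 V = 5 lies in [5, 9] — satisfied.
#10 T - U = -8 - (-15) = 7 — satisfied.
#11 4P + 5U = 4(11) + 5(-15) = -31, not -28 — violated.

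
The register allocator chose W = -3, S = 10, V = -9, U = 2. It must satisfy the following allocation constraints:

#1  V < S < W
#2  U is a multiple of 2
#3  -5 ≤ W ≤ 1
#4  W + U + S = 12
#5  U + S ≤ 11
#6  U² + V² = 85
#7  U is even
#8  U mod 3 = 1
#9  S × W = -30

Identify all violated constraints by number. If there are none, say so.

#1 values -9, 10, -3; S = 10 is not < W = -3  fails
#2 2 / 2 = 1, so 2 divides 2  holds
#3 W = -3 lies in [-5, 1]  holds
#4 W + U + S = -3 + 2 + 10 = 9, not 12  fails
#5 U + S = 2 + 10 = 12; 12 > 11, bound 11 not met  fails
#6 U² + V² = 2² + (-9)² = 4 + 81 = 85  holds
#7 U = 2 is even  holds
#8 2 mod 3 = 2, not 1  fails
#9 S × W = 10 × (-3) = -30  holds

Constraints 1, 4, 5, and 8 are violated.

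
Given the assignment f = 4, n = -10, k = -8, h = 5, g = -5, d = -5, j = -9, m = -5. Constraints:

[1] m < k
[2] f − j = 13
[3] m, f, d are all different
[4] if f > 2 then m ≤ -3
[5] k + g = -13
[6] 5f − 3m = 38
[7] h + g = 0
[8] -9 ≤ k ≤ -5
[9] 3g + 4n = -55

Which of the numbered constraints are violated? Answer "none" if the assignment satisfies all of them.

[1] m = -5, k = -8; -5 ≥ -8 (want <) — does not hold.
[2] f − j = 4 − (-9) = 13 — holds.
[3] m = d = -5, not all different — does not hold.
[4] f = 4 > 2, so we need m ≤ -3; m = -5 ≤ -3 — holds.
[5] k + g = -8 + (-5) = -13 — holds.
[6] 5f − 3m = 5(4) − 3(-5) = 35, not 38 — does not hold.
[7] h + g = 5 + (-5) = 0 — holds.
[8] k = -8 lies in [-9, -5] — holds.
[9] 3g + 4n = 3(-5) + 4(-10) = -55 — holds.

No — constraints 1, 3, and 6 are not satisfied.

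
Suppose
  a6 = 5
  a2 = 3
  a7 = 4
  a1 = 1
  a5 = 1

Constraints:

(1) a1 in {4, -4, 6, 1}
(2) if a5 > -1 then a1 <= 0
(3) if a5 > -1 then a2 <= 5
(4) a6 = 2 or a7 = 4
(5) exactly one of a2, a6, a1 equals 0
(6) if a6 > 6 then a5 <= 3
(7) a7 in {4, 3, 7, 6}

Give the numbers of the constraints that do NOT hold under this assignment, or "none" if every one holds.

(1) a1 = 1 is in {4, -4, 6, 1}  yes
(2) a5 = 1 > -1, so we need a1 ≤ 0; but a1 = 1 > 0  no
(3) a5 = 1 > -1, so we need a2 ≤ 5; a2 = 3 ≤ 5  yes
(4) a6 = 5 ≠ 2, but a7 = 4 = 4 (second disjunct)  yes
(5) a2=3, a6=5, a1=1; 0 of them equal 0, not exactly one  no
(6) a6 = 5, not > 6; antecedent false, conditional vacuously true  yes
(7) a7 = 4 is in {4, 3, 7, 6}  yes

Constraints 2 and 5 are violated.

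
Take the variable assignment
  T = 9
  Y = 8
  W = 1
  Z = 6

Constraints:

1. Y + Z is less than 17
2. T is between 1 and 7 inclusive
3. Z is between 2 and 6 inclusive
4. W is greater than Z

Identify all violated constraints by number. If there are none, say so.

1. Y + Z = 8 + 6 = 14; 14 < 17  true
2. T = 9 is outside [1, 7]  false
3. Z = 6 lies in [2, 6]  true
4. W = 1, Z = 6; 1 ≤ 6 (want >)  false

No — constraints 2, 4 are not satisfied.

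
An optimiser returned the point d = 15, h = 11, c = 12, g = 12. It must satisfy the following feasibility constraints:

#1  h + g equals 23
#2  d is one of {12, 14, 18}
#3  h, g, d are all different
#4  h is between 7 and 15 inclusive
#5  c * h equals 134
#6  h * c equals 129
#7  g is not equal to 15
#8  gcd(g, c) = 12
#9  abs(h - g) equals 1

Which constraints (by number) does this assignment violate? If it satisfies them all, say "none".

#1 h + g = 11 + 12 = 23 — holds.
#2 d = 15 is not in {12, 14, 18} — does not hold.
#3 values 11, 12, 15 are pairwise distinct — holds.
#4 h = 11 lies in [7, 15] — holds.
#5 c * h = 12 * 11 = 132, not 134 — does not hold.
#6 h * c = 11 * 12 = 132, not 129 — does not hold.
#7 g = 12, and 12 ≠ 15 — holds.
#8 gcd(12, 12) = 12 — holds.
#9 abs(11 - 12) = 1 — holds.

Violated: 2, 5, 6.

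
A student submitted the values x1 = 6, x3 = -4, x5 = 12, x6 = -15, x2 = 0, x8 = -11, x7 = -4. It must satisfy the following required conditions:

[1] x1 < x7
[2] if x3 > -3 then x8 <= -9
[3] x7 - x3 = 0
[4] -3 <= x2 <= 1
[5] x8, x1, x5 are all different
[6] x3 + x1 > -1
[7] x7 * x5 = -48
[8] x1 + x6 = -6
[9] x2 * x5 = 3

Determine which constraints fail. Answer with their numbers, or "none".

Constraints 1, 8, 9 are violated.

[1] x1 = 6, x7 = -4; 6 ≥ -4 (want <)  false
[2] x3 = -4, not > -3; antecedent false, conditional vacuously true  true
[3] x7 - x3 = -4 - (-4) = 0  true
[4] x2 = 0 lies in [-3, 1]  true
[5] values -11, 6, 12 are pairwise distinct  true
[6] x3 + x1 = -4 + 6 = 2; 2 > -1  true
[7] x7 * x5 = -4 * 12 = -48  true
[8] x1 + x6 = 6 + (-15) = -9, not -6  false
[9] x2 * x5 = 0 * 12 = 0, not 3  false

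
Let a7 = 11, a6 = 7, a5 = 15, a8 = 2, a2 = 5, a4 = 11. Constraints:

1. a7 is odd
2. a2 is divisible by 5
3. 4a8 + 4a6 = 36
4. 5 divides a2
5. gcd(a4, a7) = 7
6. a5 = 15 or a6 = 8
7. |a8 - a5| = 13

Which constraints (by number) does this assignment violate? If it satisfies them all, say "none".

1. a7 = 11 is odd  yes
2. 5 / 5 = 1, so 5 divides 5  yes
3. 4a8 + 4a6 = 4(2) + 4(7) = 36  yes
4. 5 / 5 = 1, so 5 divides 5  yes
5. gcd(11, 11) = 11, not 7  no
6. a5 = 15 = 15 (first disjunct)  yes
7. |2 - 15| = 13  yes

Violated: 5.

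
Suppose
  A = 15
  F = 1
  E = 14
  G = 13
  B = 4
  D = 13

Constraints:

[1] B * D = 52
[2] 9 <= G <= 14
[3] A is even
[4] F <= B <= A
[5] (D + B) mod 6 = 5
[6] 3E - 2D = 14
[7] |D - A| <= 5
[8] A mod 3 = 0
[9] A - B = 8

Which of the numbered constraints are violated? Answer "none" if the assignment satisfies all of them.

[1] B * D = 4 * 13 = 52 — holds.
[2] G = 13 lies in [9, 14] — holds.
[3] A = 15 is odd — does not hold.
[4] values 1 <= 4 <= 15 — holds.
[5] D + B = 17; 17 mod 6 = 5 — holds.
[6] 3E - 2D = 3(14) - 2(13) = 16, not 14 — does not hold.
[7] |13 - 15| = 2; 2 ≤ 5 — holds.
[8] 15 mod 3 = 0 — holds.
[9] A - B = 15 - 4 = 11, not 8 — does not hold.

Violated: 3, 6, and 9.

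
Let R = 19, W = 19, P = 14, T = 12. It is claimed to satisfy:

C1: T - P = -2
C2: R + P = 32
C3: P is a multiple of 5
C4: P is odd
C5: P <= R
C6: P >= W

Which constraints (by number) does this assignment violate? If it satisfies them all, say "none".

C1: T - P = 12 - 14 = -2  ✓
C2: R + P = 19 + 14 = 33, not 32  ✗
C3: 14 = 5*2 + 4, so 5 does not divide 14  ✗
C4: P = 14 is even  ✗
C5: P = 14, R = 19; 14 ≤ 19  ✓
C6: P = 14, W = 19; 14 < 19 (want ≥)  ✗

No — constraints 2, 3, 4, and 6 are not satisfied.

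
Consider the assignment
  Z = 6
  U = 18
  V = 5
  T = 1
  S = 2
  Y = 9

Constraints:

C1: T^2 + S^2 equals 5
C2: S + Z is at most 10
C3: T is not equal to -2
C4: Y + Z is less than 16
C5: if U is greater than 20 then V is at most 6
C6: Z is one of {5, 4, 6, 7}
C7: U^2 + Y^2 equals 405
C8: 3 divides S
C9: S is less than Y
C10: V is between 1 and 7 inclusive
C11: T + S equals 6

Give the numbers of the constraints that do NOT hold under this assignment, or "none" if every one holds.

Constraints 8 and 11 do not hold.

C1: T^2 + S^2 = 1^2 + 2^2 = 1 + 4 = 5  holds
C2: S + Z = 2 + 6 = 8; 8 ≤ 10  holds
C3: T = 1, and 1 ≠ -2  holds
C4: Y + Z = 9 + 6 = 15; 15 < 16  holds
C5: U = 18, not > 20; antecedent false, conditional vacuously true  holds
C6: Z = 6 is in {5, 4, 6, 7}  holds
C7: U^2 + Y^2 = 18^2 + 9^2 = 324 + 81 = 405  holds
C8: 2 = 3*0 + 2, so 3 does not divide 2  fails
C9: S = 2, Y = 9; 2 < 9  holds
C10: V = 5 lies in [1, 7]  holds
C11: T + S = 1 + 2 = 3, not 6  fails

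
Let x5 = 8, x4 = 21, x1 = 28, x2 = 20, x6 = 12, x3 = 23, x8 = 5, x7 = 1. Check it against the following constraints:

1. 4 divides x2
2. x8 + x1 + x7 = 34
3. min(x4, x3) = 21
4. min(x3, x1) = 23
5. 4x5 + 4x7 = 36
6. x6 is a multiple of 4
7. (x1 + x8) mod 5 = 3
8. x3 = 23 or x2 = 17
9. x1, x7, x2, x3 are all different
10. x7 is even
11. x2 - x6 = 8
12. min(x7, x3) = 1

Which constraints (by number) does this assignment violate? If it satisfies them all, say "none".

1. 20 / 4 = 5, so 4 divides 20 — OK.
2. x8 + x1 + x7 = 5 + 28 + 1 = 34 — OK.
3. min(21, 23) = 21 — OK.
4. min(23, 28) = 23 — OK.
5. 4x5 + 4x7 = 4(8) + 4(1) = 36 — OK.
6. 12 / 4 = 3, so 4 divides 12 — OK.
7. x1 + x8 = 33; 33 mod 5 = 3 — OK.
8. x3 = 23 = 23 (first disjunct) — OK.
9. values 28, 1, 20, 23 are pairwise distinct — OK.
10. x7 = 1 is odd — violated.
11. x2 - x6 = 20 - 12 = 8 — OK.
12. min(1, 23) = 1 — OK.

Constraint 10 is violated.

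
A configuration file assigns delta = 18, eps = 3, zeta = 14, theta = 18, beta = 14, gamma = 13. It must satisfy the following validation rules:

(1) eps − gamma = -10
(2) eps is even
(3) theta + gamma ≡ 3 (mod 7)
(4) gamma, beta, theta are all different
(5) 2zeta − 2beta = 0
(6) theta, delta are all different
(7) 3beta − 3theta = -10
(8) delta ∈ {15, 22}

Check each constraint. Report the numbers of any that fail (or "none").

Violated: 2, 6, 7, and 8.

(1) eps − gamma = 3 − 13 = -10  holds
(2) eps = 3 is odd  fails
(3) theta + gamma = 31; 31 mod 7 = 3  holds
(4) values 13, 14, 18 are pairwise distinct  holds
(5) 2zeta − 2beta = 2(14) − 2(14) = 0  holds
(6) theta = delta = 18, not all different  fails
(7) 3beta − 3theta = 3(14) − 3(18) = -12, not -10  fails
(8) delta = 18 is not in {15, 22}  fails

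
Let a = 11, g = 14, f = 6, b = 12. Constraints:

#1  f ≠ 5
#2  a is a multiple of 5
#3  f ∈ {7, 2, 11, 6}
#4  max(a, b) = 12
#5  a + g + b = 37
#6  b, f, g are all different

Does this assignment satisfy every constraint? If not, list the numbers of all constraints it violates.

Violated: 2.

#1 f = 6, and 6 ≠ 5 — OK.
#2 11 = 5×2 + 1, so 5 does not divide 11 — violated.
#3 f = 6 is in {7, 2, 11, 6} — OK.
#4 max(11, 12) = 12 — OK.
#5 a + g + b = 11 + 14 + 12 = 37 — OK.
#6 values 12, 6, 14 are pairwise distinct — OK.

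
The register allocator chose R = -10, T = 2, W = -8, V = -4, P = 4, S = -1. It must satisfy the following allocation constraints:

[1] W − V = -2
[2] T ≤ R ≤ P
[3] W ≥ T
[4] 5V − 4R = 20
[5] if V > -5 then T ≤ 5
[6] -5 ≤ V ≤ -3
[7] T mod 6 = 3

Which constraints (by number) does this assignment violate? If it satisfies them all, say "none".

[1] W − V = -8 − (-4) = -4, not -2  no
[2] values 2, -10, 4; T = 2 is not ≤ R = -10  no
[3] W = -8, T = 2; -8 < 2 (want ≥)  no
[4] 5V − 4R = 5(-4) − 4(-10) = 20  yes
[5] V = -4 > -5, so we need T ≤ 5; T = 2 ≤ 5  yes
[6] V = -4 lies in [-5, -3]  yes
[7] 2 mod 6 = 2, not 3  no

Constraints 1, 2, 3, 7 do not hold.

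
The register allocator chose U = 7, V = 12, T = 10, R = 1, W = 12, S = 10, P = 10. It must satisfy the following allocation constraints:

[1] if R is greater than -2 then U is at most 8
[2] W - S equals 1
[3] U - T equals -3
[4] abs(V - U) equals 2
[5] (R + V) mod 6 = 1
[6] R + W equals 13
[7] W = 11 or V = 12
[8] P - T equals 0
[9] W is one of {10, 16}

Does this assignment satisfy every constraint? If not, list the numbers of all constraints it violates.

[1] R = 1 > -2, so we need U ≤ 8; U = 7 ≤ 8  yes
[2] W - S = 12 - 10 = 2, not 1  no
[3] U - T = 7 - 10 = -3  yes
[4] abs(12 - 7) = 5, not 2  no
[5] R + V = 13; 13 mod 6 = 1  yes
[6] R + W = 1 + 12 = 13  yes
[7] W = 12 ≠ 11, but V = 12 = 12 (second disjunct)  yes
[8] P - T = 10 - 10 = 0  yes
[9] W = 12 is not in {10, 16}  no

No — constraints 2, 4, and 9 are not satisfied.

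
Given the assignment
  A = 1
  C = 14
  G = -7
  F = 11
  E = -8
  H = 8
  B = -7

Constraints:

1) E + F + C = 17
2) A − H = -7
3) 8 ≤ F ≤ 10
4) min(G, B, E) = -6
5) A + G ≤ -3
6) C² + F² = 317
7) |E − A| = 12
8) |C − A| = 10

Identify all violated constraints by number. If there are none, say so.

1) E + F + C = -8 + 11 + 14 = 17  true
2) A − H = 1 − 8 = -7  true
3) F = 11 is outside [8, 10]  false
4) min(-7, -7, -8) = -8, not -6  false
5) A + G = 1 + (-7) = -6; -6 ≤ -3  true
6) C² + F² = 14² + 11² = 196 + 121 = 317  true
7) |-8 − 1| = 9, not 12  false
8) |14 − 1| = 13, not 10  false

Constraints 3, 4, 7, 8 do not hold.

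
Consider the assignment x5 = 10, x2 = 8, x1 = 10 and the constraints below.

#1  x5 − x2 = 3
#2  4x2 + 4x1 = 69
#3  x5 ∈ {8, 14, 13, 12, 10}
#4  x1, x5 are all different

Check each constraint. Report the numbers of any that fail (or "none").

Constraints 1, 2, and 4 are violated.

#1 x5 − x2 = 10 − 8 = 2, not 3  ✗
#2 4x2 + 4x1 = 4(8) + 4(10) = 72, not 69  ✗
#3 x5 = 10 is in {8, 14, 13, 12, 10}  ✓
#4 x1 = x5 = 10, not all different  ✗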